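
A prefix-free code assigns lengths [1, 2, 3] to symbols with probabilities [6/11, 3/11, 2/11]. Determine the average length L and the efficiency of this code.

Average length L = Σ p_i × l_i = 1.6364 bits
Entropy H = 1.4354 bits
Efficiency η = H/L × 100% = 87.72%


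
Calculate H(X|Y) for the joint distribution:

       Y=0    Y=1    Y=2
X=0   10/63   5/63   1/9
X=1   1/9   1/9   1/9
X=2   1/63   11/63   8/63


H(X|Y) = Σ_y p(y) H(X|Y=y)
  p(Y=0) = 2/7, H(X|Y=0) = 1.2327
  p(Y=1) = 23/63, H(X|Y=1) = 1.5099
  p(Y=2) = 22/63, H(X|Y=2) = 1.5820
H(X|Y) = 0.2857×1.2327 + 0.3651×1.5099 + 0.3492×1.5820 = 1.4559 bits


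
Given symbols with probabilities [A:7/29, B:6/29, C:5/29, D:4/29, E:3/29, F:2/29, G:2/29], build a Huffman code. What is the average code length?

Huffman tree construction:
Combine smallest probabilities repeatedly
Resulting codes:
  A: 01 (length 2)
  B: 00 (length 2)
  C: 111 (length 3)
  D: 101 (length 3)
  E: 100 (length 3)
  F: 1100 (length 4)
  G: 1101 (length 4)
Average length = Σ p(s) × length(s) = 2.6897 bits


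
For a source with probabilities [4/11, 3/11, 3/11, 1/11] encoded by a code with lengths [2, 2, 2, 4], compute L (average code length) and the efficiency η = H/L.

Average length L = Σ p_i × l_i = 2.1818 bits
Entropy H = 1.8676 bits
Efficiency η = H/L × 100% = 85.60%


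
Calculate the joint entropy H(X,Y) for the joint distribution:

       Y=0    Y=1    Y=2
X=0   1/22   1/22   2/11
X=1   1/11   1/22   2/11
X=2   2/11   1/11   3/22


H(X,Y) = -Σ p(x,y) log₂ p(x,y)
  p(0,0)=1/22: -0.0455 × log₂(0.0455) = 0.2027
  p(0,1)=1/22: -0.0455 × log₂(0.0455) = 0.2027
  p(0,2)=2/11: -0.1818 × log₂(0.1818) = 0.4472
  p(1,0)=1/11: -0.0909 × log₂(0.0909) = 0.3145
  p(1,1)=1/22: -0.0455 × log₂(0.0455) = 0.2027
  p(1,2)=2/11: -0.1818 × log₂(0.1818) = 0.4472
  p(2,0)=2/11: -0.1818 × log₂(0.1818) = 0.4472
  p(2,1)=1/11: -0.0909 × log₂(0.0909) = 0.3145
  p(2,2)=3/22: -0.1364 × log₂(0.1364) = 0.3920
H(X,Y) = 2.9706 bits


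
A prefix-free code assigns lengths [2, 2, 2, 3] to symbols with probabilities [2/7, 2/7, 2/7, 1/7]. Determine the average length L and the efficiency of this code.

Average length L = Σ p_i × l_i = 2.1429 bits
Entropy H = 1.9502 bits
Efficiency η = H/L × 100% = 91.01%


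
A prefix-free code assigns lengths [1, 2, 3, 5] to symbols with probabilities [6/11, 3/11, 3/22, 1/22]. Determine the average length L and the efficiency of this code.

Average length L = Σ p_i × l_i = 1.7273 bits
Entropy H = 1.5829 bits
Efficiency η = H/L × 100% = 91.64%


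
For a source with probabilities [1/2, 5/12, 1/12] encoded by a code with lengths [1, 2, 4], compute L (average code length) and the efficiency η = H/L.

Average length L = Σ p_i × l_i = 1.6667 bits
Entropy H = 1.3250 bits
Efficiency η = H/L × 100% = 79.50%


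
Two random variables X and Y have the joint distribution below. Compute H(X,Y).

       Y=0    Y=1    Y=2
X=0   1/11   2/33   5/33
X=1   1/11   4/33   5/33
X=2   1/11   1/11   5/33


H(X,Y) = -Σ p(x,y) log₂ p(x,y)
  p(0,0)=1/11: -0.0909 × log₂(0.0909) = 0.3145
  p(0,1)=2/33: -0.0606 × log₂(0.0606) = 0.2451
  p(0,2)=5/33: -0.1515 × log₂(0.1515) = 0.4125
  p(1,0)=1/11: -0.0909 × log₂(0.0909) = 0.3145
  p(1,1)=4/33: -0.1212 × log₂(0.1212) = 0.3690
  p(1,2)=5/33: -0.1515 × log₂(0.1515) = 0.4125
  p(2,0)=1/11: -0.0909 × log₂(0.0909) = 0.3145
  p(2,1)=1/11: -0.0909 × log₂(0.0909) = 0.3145
  p(2,2)=5/33: -0.1515 × log₂(0.1515) = 0.4125
H(X,Y) = 3.1096 bits


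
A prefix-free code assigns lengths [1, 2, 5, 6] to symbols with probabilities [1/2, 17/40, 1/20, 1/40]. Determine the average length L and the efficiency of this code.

Average length L = Σ p_i × l_i = 1.7500 bits
Entropy H = 1.3738 bits
Efficiency η = H/L × 100% = 78.50%


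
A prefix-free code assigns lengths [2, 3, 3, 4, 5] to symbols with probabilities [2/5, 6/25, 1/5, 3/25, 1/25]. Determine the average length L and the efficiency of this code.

Average length L = Σ p_i × l_i = 2.8000 bits
Entropy H = 2.0401 bits
Efficiency η = H/L × 100% = 72.86%


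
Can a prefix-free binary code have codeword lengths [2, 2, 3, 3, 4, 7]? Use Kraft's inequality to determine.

Kraft inequality: Σ 2^(-l_i) ≤ 1 for prefix-free code
Calculating: 2^(-2) + 2^(-2) + 2^(-3) + 2^(-3) + 2^(-4) + 2^(-7)
= 0.25 + 0.25 + 0.125 + 0.125 + 0.0625 + 0.0078125
= 0.8203
Since 0.8203 ≤ 1, prefix-free code exists


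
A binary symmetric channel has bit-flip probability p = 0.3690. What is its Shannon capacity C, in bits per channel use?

For BSC with error probability p:
C = 1 - H(p) where H(p) is binary entropy
H(0.3690) = -0.3690 × log₂(0.3690) - 0.6310 × log₂(0.6310)
H(p) = 0.9499
C = 1 - 0.9499 = 0.0501 bits/use


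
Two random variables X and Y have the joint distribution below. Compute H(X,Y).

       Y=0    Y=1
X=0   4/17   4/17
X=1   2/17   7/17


H(X,Y) = -Σ p(x,y) log₂ p(x,y)
  p(0,0)=4/17: -0.2353 × log₂(0.2353) = 0.4912
  p(0,1)=4/17: -0.2353 × log₂(0.2353) = 0.4912
  p(1,0)=2/17: -0.1176 × log₂(0.1176) = 0.3632
  p(1,1)=7/17: -0.4118 × log₂(0.4118) = 0.5271
H(X,Y) = 1.8727 bits


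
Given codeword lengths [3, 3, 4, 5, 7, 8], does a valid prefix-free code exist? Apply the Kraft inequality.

Kraft inequality: Σ 2^(-l_i) ≤ 1 for prefix-free code
Calculating: 2^(-3) + 2^(-3) + 2^(-4) + 2^(-5) + 2^(-7) + 2^(-8)
= 0.125 + 0.125 + 0.0625 + 0.03125 + 0.0078125 + 0.00390625
= 0.3555
Since 0.3555 ≤ 1, prefix-free code exists


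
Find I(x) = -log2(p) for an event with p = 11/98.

Information content I(x) = -log₂(p(x))
I = -log₂(11/98) = -log₂(0.1122)
I = 3.1553 bits


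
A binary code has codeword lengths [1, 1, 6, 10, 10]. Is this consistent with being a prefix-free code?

Kraft inequality: Σ 2^(-l_i) ≤ 1 for prefix-free code
Calculating: 2^(-1) + 2^(-1) + 2^(-6) + 2^(-10) + 2^(-10)
= 0.5 + 0.5 + 0.015625 + 0.0009765625 + 0.0009765625
= 1.0176
Since 1.0176 > 1, prefix-free code does not exist


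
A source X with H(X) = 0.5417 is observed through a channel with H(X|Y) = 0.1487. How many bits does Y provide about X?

I(X;Y) = H(X) - H(X|Y)
I(X;Y) = 0.5417 - 0.1487 = 0.393 bits


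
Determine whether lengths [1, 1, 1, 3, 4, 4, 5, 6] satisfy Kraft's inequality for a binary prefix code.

Kraft inequality: Σ 2^(-l_i) ≤ 1 for prefix-free code
Calculating: 2^(-1) + 2^(-1) + 2^(-1) + 2^(-3) + 2^(-4) + 2^(-4) + 2^(-5) + 2^(-6)
= 0.5 + 0.5 + 0.5 + 0.125 + 0.0625 + 0.0625 + 0.03125 + 0.015625
= 1.7969
Since 1.7969 > 1, prefix-free code does not exist


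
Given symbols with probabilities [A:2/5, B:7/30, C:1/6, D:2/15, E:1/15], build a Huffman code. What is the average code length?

Huffman tree construction:
Combine smallest probabilities repeatedly
Resulting codes:
  A: 0 (length 1)
  B: 10 (length 2)
  C: 110 (length 3)
  D: 1111 (length 4)
  E: 1110 (length 4)
Average length = Σ p(s) × length(s) = 2.1667 bits


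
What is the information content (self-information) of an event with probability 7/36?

Information content I(x) = -log₂(p(x))
I = -log₂(7/36) = -log₂(0.1944)
I = 2.3626 bits


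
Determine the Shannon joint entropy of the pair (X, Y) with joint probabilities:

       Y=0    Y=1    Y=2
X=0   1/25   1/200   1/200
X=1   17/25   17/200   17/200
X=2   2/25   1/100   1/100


H(X,Y) = -Σ p(x,y) log₂ p(x,y)
  p(0,0)=1/25: -0.0400 × log₂(0.0400) = 0.1858
  p(0,1)=1/200: -0.0050 × log₂(0.0050) = 0.0382
  p(0,2)=1/200: -0.0050 × log₂(0.0050) = 0.0382
  p(1,0)=17/25: -0.6800 × log₂(0.6800) = 0.3783
  p(1,1)=17/200: -0.0850 × log₂(0.0850) = 0.3023
  p(1,2)=17/200: -0.0850 × log₂(0.0850) = 0.3023
  p(2,0)=2/25: -0.0800 × log₂(0.0800) = 0.2915
  p(2,1)=1/100: -0.0100 × log₂(0.0100) = 0.0664
  p(2,2)=1/100: -0.0100 × log₂(0.0100) = 0.0664
H(X,Y) = 1.6695 bits


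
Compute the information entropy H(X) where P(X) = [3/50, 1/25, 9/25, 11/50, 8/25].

H(X) = -Σ p(x) log₂ p(x)
  -3/50 × log₂(3/50) = 0.2435
  -1/25 × log₂(1/25) = 0.1858
  -9/25 × log₂(9/25) = 0.5306
  -11/50 × log₂(11/50) = 0.4806
  -8/25 × log₂(8/25) = 0.5260
H(X) = 1.9665 bits


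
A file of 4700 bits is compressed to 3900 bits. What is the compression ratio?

Compression ratio = Original / Compressed
= 4700 / 3900 = 1.21:1


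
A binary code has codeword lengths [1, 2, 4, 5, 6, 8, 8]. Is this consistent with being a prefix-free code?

Kraft inequality: Σ 2^(-l_i) ≤ 1 for prefix-free code
Calculating: 2^(-1) + 2^(-2) + 2^(-4) + 2^(-5) + 2^(-6) + 2^(-8) + 2^(-8)
= 0.5 + 0.25 + 0.0625 + 0.03125 + 0.015625 + 0.00390625 + 0.00390625
= 0.8672
Since 0.8672 ≤ 1, prefix-free code exists


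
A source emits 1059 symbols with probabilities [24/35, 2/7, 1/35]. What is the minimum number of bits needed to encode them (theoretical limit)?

Entropy H = 1.0362 bits/symbol
Minimum bits = H × n = 1.0362 × 1059
= 1097.32 bits


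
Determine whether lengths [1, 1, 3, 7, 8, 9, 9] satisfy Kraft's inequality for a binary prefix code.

Kraft inequality: Σ 2^(-l_i) ≤ 1 for prefix-free code
Calculating: 2^(-1) + 2^(-1) + 2^(-3) + 2^(-7) + 2^(-8) + 2^(-9) + 2^(-9)
= 0.5 + 0.5 + 0.125 + 0.0078125 + 0.00390625 + 0.001953125 + 0.001953125
= 1.1406
Since 1.1406 > 1, prefix-free code does not exist


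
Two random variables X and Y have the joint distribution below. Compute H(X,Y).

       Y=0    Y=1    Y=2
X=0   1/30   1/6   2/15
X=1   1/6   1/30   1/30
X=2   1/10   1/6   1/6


H(X,Y) = -Σ p(x,y) log₂ p(x,y)
  p(0,0)=1/30: -0.0333 × log₂(0.0333) = 0.1636
  p(0,1)=1/6: -0.1667 × log₂(0.1667) = 0.4308
  p(0,2)=2/15: -0.1333 × log₂(0.1333) = 0.3876
  p(1,0)=1/6: -0.1667 × log₂(0.1667) = 0.4308
  p(1,1)=1/30: -0.0333 × log₂(0.0333) = 0.1636
  p(1,2)=1/30: -0.0333 × log₂(0.0333) = 0.1636
  p(2,0)=1/10: -0.1000 × log₂(0.1000) = 0.3322
  p(2,1)=1/6: -0.1667 × log₂(0.1667) = 0.4308
  p(2,2)=1/6: -0.1667 × log₂(0.1667) = 0.4308
H(X,Y) = 2.9338 bits


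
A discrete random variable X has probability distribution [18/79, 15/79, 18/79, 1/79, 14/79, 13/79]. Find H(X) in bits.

H(X) = -Σ p(x) log₂ p(x)
  -18/79 × log₂(18/79) = 0.4862
  -15/79 × log₂(15/79) = 0.4551
  -18/79 × log₂(18/79) = 0.4862
  -1/79 × log₂(1/79) = 0.0798
  -14/79 × log₂(14/79) = 0.4424
  -13/79 × log₂(13/79) = 0.4284
H(X) = 2.3781 bits


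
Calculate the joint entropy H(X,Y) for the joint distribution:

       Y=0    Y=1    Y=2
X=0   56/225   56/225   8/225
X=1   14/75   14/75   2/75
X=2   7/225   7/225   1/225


H(X,Y) = -Σ p(x,y) log₂ p(x,y)
  p(0,0)=56/225: -0.2489 × log₂(0.2489) = 0.4994
  p(0,1)=56/225: -0.2489 × log₂(0.2489) = 0.4994
  p(0,2)=8/225: -0.0356 × log₂(0.0356) = 0.1712
  p(1,0)=14/75: -0.1867 × log₂(0.1867) = 0.4520
  p(1,1)=14/75: -0.1867 × log₂(0.1867) = 0.4520
  p(1,2)=2/75: -0.0267 × log₂(0.0267) = 0.1394
  p(2,0)=7/225: -0.0311 × log₂(0.0311) = 0.1558
  p(2,1)=7/225: -0.0311 × log₂(0.0311) = 0.1558
  p(2,2)=1/225: -0.0044 × log₂(0.0044) = 0.0347
H(X,Y) = 2.5596 bits


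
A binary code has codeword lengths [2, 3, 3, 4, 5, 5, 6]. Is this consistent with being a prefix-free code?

Kraft inequality: Σ 2^(-l_i) ≤ 1 for prefix-free code
Calculating: 2^(-2) + 2^(-3) + 2^(-3) + 2^(-4) + 2^(-5) + 2^(-5) + 2^(-6)
= 0.25 + 0.125 + 0.125 + 0.0625 + 0.03125 + 0.03125 + 0.015625
= 0.6406
Since 0.6406 ≤ 1, prefix-free code exists


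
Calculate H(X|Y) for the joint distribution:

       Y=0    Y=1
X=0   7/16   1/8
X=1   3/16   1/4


H(X|Y) = Σ_y p(y) H(X|Y=y)
  p(Y=0) = 5/8, H(X|Y=0) = 0.8813
  p(Y=1) = 3/8, H(X|Y=1) = 0.9183
H(X|Y) = 0.6250×0.8813 + 0.3750×0.9183 = 0.8952 bits


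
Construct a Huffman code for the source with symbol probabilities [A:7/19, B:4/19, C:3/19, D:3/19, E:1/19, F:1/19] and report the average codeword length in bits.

Huffman tree construction:
Combine smallest probabilities repeatedly
Resulting codes:
  A: 11 (length 2)
  B: 01 (length 2)
  C: 101 (length 3)
  D: 00 (length 2)
  E: 1000 (length 4)
  F: 1001 (length 4)
Average length = Σ p(s) × length(s) = 2.3684 bits


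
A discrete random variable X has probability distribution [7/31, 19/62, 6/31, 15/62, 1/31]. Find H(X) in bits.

H(X) = -Σ p(x) log₂ p(x)
  -7/31 × log₂(7/31) = 0.4848
  -19/62 × log₂(19/62) = 0.5229
  -6/31 × log₂(6/31) = 0.4586
  -15/62 × log₂(15/62) = 0.4953
  -1/31 × log₂(1/31) = 0.1598
H(X) = 2.1213 bits


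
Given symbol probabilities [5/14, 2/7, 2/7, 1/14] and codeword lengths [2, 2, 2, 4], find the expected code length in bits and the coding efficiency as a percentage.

Average length L = Σ p_i × l_i = 2.1429 bits
Entropy H = 1.8352 bits
Efficiency η = H/L × 100% = 85.64%


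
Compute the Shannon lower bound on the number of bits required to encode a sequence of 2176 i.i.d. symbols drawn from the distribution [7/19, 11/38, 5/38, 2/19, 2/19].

Entropy H = 2.1172 bits/symbol
Minimum bits = H × n = 2.1172 × 2176
= 4607.10 bits


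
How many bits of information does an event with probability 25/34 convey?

Information content I(x) = -log₂(p(x))
I = -log₂(25/34) = -log₂(0.7353)
I = 0.4436 bits


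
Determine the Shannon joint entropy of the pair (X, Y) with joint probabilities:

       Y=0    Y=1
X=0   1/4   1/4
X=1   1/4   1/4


H(X,Y) = -Σ p(x,y) log₂ p(x,y)
  p(0,0)=1/4: -0.2500 × log₂(0.2500) = 0.5000
  p(0,1)=1/4: -0.2500 × log₂(0.2500) = 0.5000
  p(1,0)=1/4: -0.2500 × log₂(0.2500) = 0.5000
  p(1,1)=1/4: -0.2500 × log₂(0.2500) = 0.5000
H(X,Y) = 2.0000 bits


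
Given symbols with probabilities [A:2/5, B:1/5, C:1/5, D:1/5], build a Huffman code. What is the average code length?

Huffman tree construction:
Combine smallest probabilities repeatedly
Resulting codes:
  A: 11 (length 2)
  B: 00 (length 2)
  C: 01 (length 2)
  D: 10 (length 2)
Average length = Σ p(s) × length(s) = 2.0000 bits


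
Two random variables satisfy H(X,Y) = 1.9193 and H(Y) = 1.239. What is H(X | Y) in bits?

Chain rule: H(X,Y) = H(X|Y) + H(Y)
H(X|Y) = H(X,Y) - H(Y) = 1.9193 - 1.239 = 0.6803 bits


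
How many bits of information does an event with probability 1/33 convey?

Information content I(x) = -log₂(p(x))
I = -log₂(1/33) = -log₂(0.0303)
I = 5.0444 bits


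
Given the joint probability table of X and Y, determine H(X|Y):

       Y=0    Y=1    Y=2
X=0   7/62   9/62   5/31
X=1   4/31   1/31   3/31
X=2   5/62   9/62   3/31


H(X|Y) = Σ_y p(y) H(X|Y=y)
  p(Y=0) = 10/31, H(X|Y=0) = 1.5589
  p(Y=1) = 10/31, H(X|Y=1) = 1.3690
  p(Y=2) = 11/31, H(X|Y=2) = 1.5395
H(X|Y) = 0.3226×1.5589 + 0.3226×1.3690 + 0.3548×1.5395 = 1.4907 bits


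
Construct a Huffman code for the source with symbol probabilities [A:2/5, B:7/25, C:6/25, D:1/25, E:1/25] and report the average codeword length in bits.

Huffman tree construction:
Combine smallest probabilities repeatedly
Resulting codes:
  A: 0 (length 1)
  B: 10 (length 2)
  C: 111 (length 3)
  D: 1100 (length 4)
  E: 1101 (length 4)
Average length = Σ p(s) × length(s) = 2.0000 bits


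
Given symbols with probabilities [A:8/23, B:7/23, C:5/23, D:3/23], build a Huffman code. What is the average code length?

Huffman tree construction:
Combine smallest probabilities repeatedly
Resulting codes:
  A: 11 (length 2)
  B: 10 (length 2)
  C: 01 (length 2)
  D: 00 (length 2)
Average length = Σ p(s) × length(s) = 2.0000 bits


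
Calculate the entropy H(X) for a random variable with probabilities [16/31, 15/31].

H(X) = -Σ p(x) log₂ p(x)
  -16/31 × log₂(16/31) = 0.4925
  -15/31 × log₂(15/31) = 0.5068
H(X) = 0.9992 bits


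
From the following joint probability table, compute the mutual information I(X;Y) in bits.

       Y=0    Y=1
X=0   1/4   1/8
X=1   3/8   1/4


H(X) = 0.9544, H(Y) = 0.9544, H(X,Y) = 1.9056
I(X;Y) = H(X) + H(Y) - H(X,Y) = 0.0032 bits


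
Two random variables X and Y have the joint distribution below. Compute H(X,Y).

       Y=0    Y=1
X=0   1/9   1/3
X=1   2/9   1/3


H(X,Y) = -Σ p(x,y) log₂ p(x,y)
  p(0,0)=1/9: -0.1111 × log₂(0.1111) = 0.3522
  p(0,1)=1/3: -0.3333 × log₂(0.3333) = 0.5283
  p(1,0)=2/9: -0.2222 × log₂(0.2222) = 0.4822
  p(1,1)=1/3: -0.3333 × log₂(0.3333) = 0.5283
H(X,Y) = 1.8911 bits


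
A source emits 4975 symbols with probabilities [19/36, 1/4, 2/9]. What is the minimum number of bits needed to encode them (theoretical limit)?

Entropy H = 1.4688 bits/symbol
Minimum bits = H × n = 1.4688 × 4975
= 7307.36 bits


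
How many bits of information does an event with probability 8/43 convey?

Information content I(x) = -log₂(p(x))
I = -log₂(8/43) = -log₂(0.1860)
I = 2.4263 bits


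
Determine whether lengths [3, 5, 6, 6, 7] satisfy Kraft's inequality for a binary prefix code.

Kraft inequality: Σ 2^(-l_i) ≤ 1 for prefix-free code
Calculating: 2^(-3) + 2^(-5) + 2^(-6) + 2^(-6) + 2^(-7)
= 0.125 + 0.03125 + 0.015625 + 0.015625 + 0.0078125
= 0.1953
Since 0.1953 ≤ 1, prefix-free code exists


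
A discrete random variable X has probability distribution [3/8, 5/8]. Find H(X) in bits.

H(X) = -Σ p(x) log₂ p(x)
  -3/8 × log₂(3/8) = 0.5306
  -5/8 × log₂(5/8) = 0.4238
H(X) = 0.9544 bits


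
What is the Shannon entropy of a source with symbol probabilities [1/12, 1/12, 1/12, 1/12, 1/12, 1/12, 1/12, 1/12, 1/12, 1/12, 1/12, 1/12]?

H(X) = -Σ p(x) log₂ p(x)
  -1/12 × log₂(1/12) = 0.2987
  -1/12 × log₂(1/12) = 0.2987
  -1/12 × log₂(1/12) = 0.2987
  -1/12 × log₂(1/12) = 0.2987
  -1/12 × log₂(1/12) = 0.2987
  -1/12 × log₂(1/12) = 0.2987
  -1/12 × log₂(1/12) = 0.2987
  -1/12 × log₂(1/12) = 0.2987
  -1/12 × log₂(1/12) = 0.2987
  -1/12 × log₂(1/12) = 0.2987
  -1/12 × log₂(1/12) = 0.2987
  -1/12 × log₂(1/12) = 0.2987
H(X) = 3.5850 bits


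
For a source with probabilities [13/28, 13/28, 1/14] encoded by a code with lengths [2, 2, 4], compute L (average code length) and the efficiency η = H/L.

Average length L = Σ p_i × l_i = 2.1429 bits
Entropy H = 1.2998 bits
Efficiency η = H/L × 100% = 60.66%


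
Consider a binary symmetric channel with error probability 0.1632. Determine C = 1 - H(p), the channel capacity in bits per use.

For BSC with error probability p:
C = 1 - H(p) where H(p) is binary entropy
H(0.1632) = -0.1632 × log₂(0.1632) - 0.8368 × log₂(0.8368)
H(p) = 0.6419
C = 1 - 0.6419 = 0.3581 bits/use


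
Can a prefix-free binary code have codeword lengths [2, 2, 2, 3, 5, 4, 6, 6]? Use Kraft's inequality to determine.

Kraft inequality: Σ 2^(-l_i) ≤ 1 for prefix-free code
Calculating: 2^(-2) + 2^(-2) + 2^(-2) + 2^(-3) + 2^(-5) + 2^(-4) + 2^(-6) + 2^(-6)
= 0.25 + 0.25 + 0.25 + 0.125 + 0.03125 + 0.0625 + 0.015625 + 0.015625
= 1.0000
Since 1.0000 ≤ 1, prefix-free code exists


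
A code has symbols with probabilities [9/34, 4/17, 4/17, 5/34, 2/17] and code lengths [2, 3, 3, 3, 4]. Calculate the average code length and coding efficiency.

Average length L = Σ p_i × l_i = 2.8529 bits
Entropy H = 2.2598 bits
Efficiency η = H/L × 100% = 79.21%


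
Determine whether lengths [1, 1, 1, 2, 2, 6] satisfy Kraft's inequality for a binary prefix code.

Kraft inequality: Σ 2^(-l_i) ≤ 1 for prefix-free code
Calculating: 2^(-1) + 2^(-1) + 2^(-1) + 2^(-2) + 2^(-2) + 2^(-6)
= 0.5 + 0.5 + 0.5 + 0.25 + 0.25 + 0.015625
= 2.0156
Since 2.0156 > 1, prefix-free code does not exist


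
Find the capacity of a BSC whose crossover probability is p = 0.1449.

For BSC with error probability p:
C = 1 - H(p) where H(p) is binary entropy
H(0.1449) = -0.1449 × log₂(0.1449) - 0.8551 × log₂(0.8551)
H(p) = 0.5969
C = 1 - 0.5969 = 0.4031 bits/use


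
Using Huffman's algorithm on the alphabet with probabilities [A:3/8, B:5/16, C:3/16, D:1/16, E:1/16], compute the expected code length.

Huffman tree construction:
Combine smallest probabilities repeatedly
Resulting codes:
  A: 0 (length 1)
  B: 10 (length 2)
  C: 111 (length 3)
  D: 1100 (length 4)
  E: 1101 (length 4)
Average length = Σ p(s) × length(s) = 2.0625 bits


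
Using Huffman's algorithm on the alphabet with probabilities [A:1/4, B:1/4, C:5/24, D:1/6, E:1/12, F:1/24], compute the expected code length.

Huffman tree construction:
Combine smallest probabilities repeatedly
Resulting codes:
  A: 01 (length 2)
  B: 10 (length 2)
  C: 00 (length 2)
  D: 111 (length 3)
  E: 1101 (length 4)
  F: 1100 (length 4)
Average length = Σ p(s) × length(s) = 2.4167 bits


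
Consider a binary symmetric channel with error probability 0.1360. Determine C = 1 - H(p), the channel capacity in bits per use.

For BSC with error probability p:
C = 1 - H(p) where H(p) is binary entropy
H(0.1360) = -0.1360 × log₂(0.1360) - 0.8640 × log₂(0.8640)
H(p) = 0.5737
C = 1 - 0.5737 = 0.4263 bits/use


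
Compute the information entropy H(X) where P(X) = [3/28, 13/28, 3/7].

H(X) = -Σ p(x) log₂ p(x)
  -3/28 × log₂(3/28) = 0.3453
  -13/28 × log₂(13/28) = 0.5139
  -3/7 × log₂(3/7) = 0.5239
H(X) = 1.3831 bits


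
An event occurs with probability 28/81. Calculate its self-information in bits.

Information content I(x) = -log₂(p(x))
I = -log₂(28/81) = -log₂(0.3457)
I = 1.5325 bits


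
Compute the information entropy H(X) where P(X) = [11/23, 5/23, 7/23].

H(X) = -Σ p(x) log₂ p(x)
  -11/23 × log₂(11/23) = 0.5089
  -5/23 × log₂(5/23) = 0.4786
  -7/23 × log₂(7/23) = 0.5223
H(X) = 1.5099 bits


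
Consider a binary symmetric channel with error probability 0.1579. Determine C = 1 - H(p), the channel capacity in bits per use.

For BSC with error probability p:
C = 1 - H(p) where H(p) is binary entropy
H(0.1579) = -0.1579 × log₂(0.1579) - 0.8421 × log₂(0.8421)
H(p) = 0.6293
C = 1 - 0.6293 = 0.3707 bits/use


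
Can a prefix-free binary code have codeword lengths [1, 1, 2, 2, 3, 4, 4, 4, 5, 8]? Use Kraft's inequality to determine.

Kraft inequality: Σ 2^(-l_i) ≤ 1 for prefix-free code
Calculating: 2^(-1) + 2^(-1) + 2^(-2) + 2^(-2) + 2^(-3) + 2^(-4) + 2^(-4) + 2^(-4) + 2^(-5) + 2^(-8)
= 0.5 + 0.5 + 0.25 + 0.25 + 0.125 + 0.0625 + 0.0625 + 0.0625 + 0.03125 + 0.00390625
= 1.8477
Since 1.8477 > 1, prefix-free code does not exist


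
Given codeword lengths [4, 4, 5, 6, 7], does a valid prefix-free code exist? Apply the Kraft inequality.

Kraft inequality: Σ 2^(-l_i) ≤ 1 for prefix-free code
Calculating: 2^(-4) + 2^(-4) + 2^(-5) + 2^(-6) + 2^(-7)
= 0.0625 + 0.0625 + 0.03125 + 0.015625 + 0.0078125
= 0.1797
Since 0.1797 ≤ 1, prefix-free code exists


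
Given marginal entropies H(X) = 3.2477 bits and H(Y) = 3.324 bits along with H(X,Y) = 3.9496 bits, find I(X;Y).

I(X;Y) = H(X) + H(Y) - H(X,Y)
I(X;Y) = 3.2477 + 3.324 - 3.9496 = 2.6221 bits


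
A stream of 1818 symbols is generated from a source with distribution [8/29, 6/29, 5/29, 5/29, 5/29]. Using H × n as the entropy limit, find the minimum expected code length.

Entropy H = 2.2946 bits/symbol
Minimum bits = H × n = 2.2946 × 1818
= 4171.54 bits


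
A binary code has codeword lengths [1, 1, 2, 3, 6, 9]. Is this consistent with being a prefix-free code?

Kraft inequality: Σ 2^(-l_i) ≤ 1 for prefix-free code
Calculating: 2^(-1) + 2^(-1) + 2^(-2) + 2^(-3) + 2^(-6) + 2^(-9)
= 0.5 + 0.5 + 0.25 + 0.125 + 0.015625 + 0.001953125
= 1.3926
Since 1.3926 > 1, prefix-free code does not exist


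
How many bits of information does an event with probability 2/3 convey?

Information content I(x) = -log₂(p(x))
I = -log₂(2/3) = -log₂(0.6667)
I = 0.5850 bits


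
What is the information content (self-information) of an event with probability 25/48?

Information content I(x) = -log₂(p(x))
I = -log₂(25/48) = -log₂(0.5208)
I = 0.9411 bits


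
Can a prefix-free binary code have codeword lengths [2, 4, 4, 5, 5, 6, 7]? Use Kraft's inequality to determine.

Kraft inequality: Σ 2^(-l_i) ≤ 1 for prefix-free code
Calculating: 2^(-2) + 2^(-4) + 2^(-4) + 2^(-5) + 2^(-5) + 2^(-6) + 2^(-7)
= 0.25 + 0.0625 + 0.0625 + 0.03125 + 0.03125 + 0.015625 + 0.0078125
= 0.4609
Since 0.4609 ≤ 1, prefix-free code exists


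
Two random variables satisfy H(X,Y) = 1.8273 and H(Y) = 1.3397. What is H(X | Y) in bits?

Chain rule: H(X,Y) = H(X|Y) + H(Y)
H(X|Y) = H(X,Y) - H(Y) = 1.8273 - 1.3397 = 0.4876 bits


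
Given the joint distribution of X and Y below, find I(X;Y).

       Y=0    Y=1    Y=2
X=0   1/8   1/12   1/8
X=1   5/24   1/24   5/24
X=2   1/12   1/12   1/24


H(X) = 1.5157, H(Y) = 1.5284, H(X,Y) = 2.9713
I(X;Y) = H(X) + H(Y) - H(X,Y) = 0.0728 bits


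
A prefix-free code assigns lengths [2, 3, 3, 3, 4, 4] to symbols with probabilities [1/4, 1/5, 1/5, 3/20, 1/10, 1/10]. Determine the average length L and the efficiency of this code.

Average length L = Σ p_i × l_i = 2.9500 bits
Entropy H = 2.5037 bits
Efficiency η = H/L × 100% = 84.87%


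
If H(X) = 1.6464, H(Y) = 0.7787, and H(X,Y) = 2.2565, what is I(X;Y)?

I(X;Y) = H(X) + H(Y) - H(X,Y)
I(X;Y) = 1.6464 + 0.7787 - 2.2565 = 0.1686 bits


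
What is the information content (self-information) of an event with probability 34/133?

Information content I(x) = -log₂(p(x))
I = -log₂(34/133) = -log₂(0.2556)
I = 1.9678 bits


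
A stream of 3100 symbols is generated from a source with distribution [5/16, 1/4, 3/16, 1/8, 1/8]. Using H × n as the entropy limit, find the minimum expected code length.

Entropy H = 2.2272 bits/symbol
Minimum bits = H × n = 2.2272 × 3100
= 6904.37 bits


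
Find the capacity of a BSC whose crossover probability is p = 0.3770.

For BSC with error probability p:
C = 1 - H(p) where H(p) is binary entropy
H(0.3770) = -0.3770 × log₂(0.3770) - 0.6230 × log₂(0.6230)
H(p) = 0.9559
C = 1 - 0.9559 = 0.0441 bits/use


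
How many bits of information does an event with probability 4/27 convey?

Information content I(x) = -log₂(p(x))
I = -log₂(4/27) = -log₂(0.1481)
I = 2.7549 bits


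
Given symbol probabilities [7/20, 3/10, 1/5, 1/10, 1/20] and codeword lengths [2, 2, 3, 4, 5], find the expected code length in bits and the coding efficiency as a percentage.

Average length L = Σ p_i × l_i = 2.5500 bits
Entropy H = 2.0639 bits
Efficiency η = H/L × 100% = 80.94%


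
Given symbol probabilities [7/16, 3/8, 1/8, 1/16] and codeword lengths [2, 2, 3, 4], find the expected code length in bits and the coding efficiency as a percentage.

Average length L = Σ p_i × l_i = 2.2500 bits
Entropy H = 1.6774 bits
Efficiency η = H/L × 100% = 74.55%


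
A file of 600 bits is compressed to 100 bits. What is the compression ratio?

Compression ratio = Original / Compressed
= 600 / 100 = 6.00:1


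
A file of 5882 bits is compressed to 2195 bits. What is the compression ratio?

Compression ratio = Original / Compressed
= 5882 / 2195 = 2.68:1


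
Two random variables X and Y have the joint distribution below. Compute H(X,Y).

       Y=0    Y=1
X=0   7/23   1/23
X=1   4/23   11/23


H(X,Y) = -Σ p(x,y) log₂ p(x,y)
  p(0,0)=7/23: -0.3043 × log₂(0.3043) = 0.5223
  p(0,1)=1/23: -0.0435 × log₂(0.0435) = 0.1967
  p(1,0)=4/23: -0.1739 × log₂(0.1739) = 0.4389
  p(1,1)=11/23: -0.4783 × log₂(0.4783) = 0.5089
H(X,Y) = 1.6668 bits


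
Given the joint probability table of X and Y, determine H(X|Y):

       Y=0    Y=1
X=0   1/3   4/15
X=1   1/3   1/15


H(X|Y) = Σ_y p(y) H(X|Y=y)
  p(Y=0) = 2/3, H(X|Y=0) = 1.0000
  p(Y=1) = 1/3, H(X|Y=1) = 0.7219
H(X|Y) = 0.6667×1.0000 + 0.3333×0.7219 = 0.9073 bits


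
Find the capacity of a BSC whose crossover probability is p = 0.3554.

For BSC with error probability p:
C = 1 - H(p) where H(p) is binary entropy
H(0.3554) = -0.3554 × log₂(0.3554) - 0.6446 × log₂(0.6446)
H(p) = 0.9388
C = 1 - 0.9388 = 0.0612 bits/use


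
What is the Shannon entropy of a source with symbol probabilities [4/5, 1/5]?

H(X) = -Σ p(x) log₂ p(x)
  -4/5 × log₂(4/5) = 0.2575
  -1/5 × log₂(1/5) = 0.4644
H(X) = 0.7219 bits


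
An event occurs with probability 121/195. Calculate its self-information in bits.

Information content I(x) = -log₂(p(x))
I = -log₂(121/195) = -log₂(0.6205)
I = 0.6885 bits


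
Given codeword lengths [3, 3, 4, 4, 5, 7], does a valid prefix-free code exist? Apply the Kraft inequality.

Kraft inequality: Σ 2^(-l_i) ≤ 1 for prefix-free code
Calculating: 2^(-3) + 2^(-3) + 2^(-4) + 2^(-4) + 2^(-5) + 2^(-7)
= 0.125 + 0.125 + 0.0625 + 0.0625 + 0.03125 + 0.0078125
= 0.4141
Since 0.4141 ≤ 1, prefix-free code exists


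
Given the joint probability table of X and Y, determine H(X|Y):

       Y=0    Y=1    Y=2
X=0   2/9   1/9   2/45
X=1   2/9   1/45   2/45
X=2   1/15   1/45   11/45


H(X|Y) = Σ_y p(y) H(X|Y=y)
  p(Y=0) = 23/45, H(X|Y=0) = 1.4282
  p(Y=1) = 7/45, H(X|Y=1) = 1.1488
  p(Y=2) = 1/3, H(X|Y=2) = 1.1033
H(X|Y) = 0.5111×1.4282 + 0.1556×1.1488 + 0.3333×1.1033 = 1.2764 bits


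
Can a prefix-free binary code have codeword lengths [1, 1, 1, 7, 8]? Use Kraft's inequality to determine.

Kraft inequality: Σ 2^(-l_i) ≤ 1 for prefix-free code
Calculating: 2^(-1) + 2^(-1) + 2^(-1) + 2^(-7) + 2^(-8)
= 0.5 + 0.5 + 0.5 + 0.0078125 + 0.00390625
= 1.5117
Since 1.5117 > 1, prefix-free code does not exist


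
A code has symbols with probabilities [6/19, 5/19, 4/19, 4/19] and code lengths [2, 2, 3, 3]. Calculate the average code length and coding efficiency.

Average length L = Σ p_i × l_i = 2.4211 bits
Entropy H = 1.9785 bits
Efficiency η = H/L × 100% = 81.72%


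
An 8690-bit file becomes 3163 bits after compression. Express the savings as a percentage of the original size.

Space savings = (1 - Compressed/Original) × 100%
= (1 - 3163/8690) × 100%
= 63.60%


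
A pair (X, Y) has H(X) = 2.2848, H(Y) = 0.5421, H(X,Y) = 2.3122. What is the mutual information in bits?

I(X;Y) = H(X) + H(Y) - H(X,Y)
I(X;Y) = 2.2848 + 0.5421 - 2.3122 = 0.5147 bits


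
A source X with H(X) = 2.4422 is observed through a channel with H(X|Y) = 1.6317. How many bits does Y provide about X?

I(X;Y) = H(X) - H(X|Y)
I(X;Y) = 2.4422 - 1.6317 = 0.8105 bits


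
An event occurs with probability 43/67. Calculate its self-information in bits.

Information content I(x) = -log₂(p(x))
I = -log₂(43/67) = -log₂(0.6418)
I = 0.6398 bits


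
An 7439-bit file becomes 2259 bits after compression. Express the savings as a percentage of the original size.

Space savings = (1 - Compressed/Original) × 100%
= (1 - 2259/7439) × 100%
= 69.63%


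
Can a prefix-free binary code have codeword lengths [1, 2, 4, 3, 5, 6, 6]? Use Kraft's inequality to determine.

Kraft inequality: Σ 2^(-l_i) ≤ 1 for prefix-free code
Calculating: 2^(-1) + 2^(-2) + 2^(-4) + 2^(-3) + 2^(-5) + 2^(-6) + 2^(-6)
= 0.5 + 0.25 + 0.0625 + 0.125 + 0.03125 + 0.015625 + 0.015625
= 1.0000
Since 1.0000 ≤ 1, prefix-free code exists


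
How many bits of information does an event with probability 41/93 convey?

Information content I(x) = -log₂(p(x))
I = -log₂(41/93) = -log₂(0.4409)
I = 1.1816 bits


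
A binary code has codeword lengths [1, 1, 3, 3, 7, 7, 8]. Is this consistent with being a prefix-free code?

Kraft inequality: Σ 2^(-l_i) ≤ 1 for prefix-free code
Calculating: 2^(-1) + 2^(-1) + 2^(-3) + 2^(-3) + 2^(-7) + 2^(-7) + 2^(-8)
= 0.5 + 0.5 + 0.125 + 0.125 + 0.0078125 + 0.0078125 + 0.00390625
= 1.2695
Since 1.2695 > 1, prefix-free code does not exist


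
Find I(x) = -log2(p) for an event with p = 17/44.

Information content I(x) = -log₂(p(x))
I = -log₂(17/44) = -log₂(0.3864)
I = 1.3720 bits


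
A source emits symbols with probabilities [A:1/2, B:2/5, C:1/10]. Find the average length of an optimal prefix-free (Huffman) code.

Huffman tree construction:
Combine smallest probabilities repeatedly
Resulting codes:
  A: 0 (length 1)
  B: 11 (length 2)
  C: 10 (length 2)
Average length = Σ p(s) × length(s) = 1.5000 bits


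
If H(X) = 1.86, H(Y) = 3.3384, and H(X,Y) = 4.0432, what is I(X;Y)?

I(X;Y) = H(X) + H(Y) - H(X,Y)
I(X;Y) = 1.86 + 3.3384 - 4.0432 = 1.1552 bits


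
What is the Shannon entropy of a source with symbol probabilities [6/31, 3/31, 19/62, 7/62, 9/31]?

H(X) = -Σ p(x) log₂ p(x)
  -6/31 × log₂(6/31) = 0.4586
  -3/31 × log₂(3/31) = 0.3261
  -19/62 × log₂(19/62) = 0.5229
  -7/62 × log₂(7/62) = 0.3553
  -9/31 × log₂(9/31) = 0.5180
H(X) = 2.1808 bits


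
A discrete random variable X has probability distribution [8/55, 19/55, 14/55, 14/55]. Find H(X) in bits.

H(X) = -Σ p(x) log₂ p(x)
  -8/55 × log₂(8/55) = 0.4046
  -19/55 × log₂(19/55) = 0.5297
  -14/55 × log₂(14/55) = 0.5025
  -14/55 × log₂(14/55) = 0.5025
H(X) = 1.9392 bits


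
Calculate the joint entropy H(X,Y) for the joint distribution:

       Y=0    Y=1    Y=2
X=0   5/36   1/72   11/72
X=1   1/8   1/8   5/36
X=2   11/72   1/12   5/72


H(X,Y) = -Σ p(x,y) log₂ p(x,y)
  p(0,0)=5/36: -0.1389 × log₂(0.1389) = 0.3956
  p(0,1)=1/72: -0.0139 × log₂(0.0139) = 0.0857
  p(0,2)=11/72: -0.1528 × log₂(0.1528) = 0.4141
  p(1,0)=1/8: -0.1250 × log₂(0.1250) = 0.3750
  p(1,1)=1/8: -0.1250 × log₂(0.1250) = 0.3750
  p(1,2)=5/36: -0.1389 × log₂(0.1389) = 0.3956
  p(2,0)=11/72: -0.1528 × log₂(0.1528) = 0.4141
  p(2,1)=1/12: -0.0833 × log₂(0.0833) = 0.2987
  p(2,2)=5/72: -0.0694 × log₂(0.0694) = 0.2672
H(X,Y) = 3.0210 bits


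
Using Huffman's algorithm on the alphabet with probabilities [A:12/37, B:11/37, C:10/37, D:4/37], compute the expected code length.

Huffman tree construction:
Combine smallest probabilities repeatedly
Resulting codes:
  A: 11 (length 2)
  B: 10 (length 2)
  C: 01 (length 2)
  D: 00 (length 2)
Average length = Σ p(s) × length(s) = 2.0000 bits


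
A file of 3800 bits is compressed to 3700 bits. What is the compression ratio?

Compression ratio = Original / Compressed
= 3800 / 3700 = 1.03:1


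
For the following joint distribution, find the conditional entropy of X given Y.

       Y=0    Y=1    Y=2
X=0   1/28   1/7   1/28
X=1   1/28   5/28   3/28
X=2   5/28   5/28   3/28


H(X|Y) = Σ_y p(y) H(X|Y=y)
  p(Y=0) = 1/4, H(X|Y=0) = 1.1488
  p(Y=1) = 1/2, H(X|Y=1) = 1.5774
  p(Y=2) = 1/4, H(X|Y=2) = 1.4488
H(X|Y) = 0.2500×1.1488 + 0.5000×1.5774 + 0.2500×1.4488 = 1.4381 bits


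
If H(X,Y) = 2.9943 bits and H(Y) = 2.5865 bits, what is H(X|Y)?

Chain rule: H(X,Y) = H(X|Y) + H(Y)
H(X|Y) = H(X,Y) - H(Y) = 2.9943 - 2.5865 = 0.4078 bits


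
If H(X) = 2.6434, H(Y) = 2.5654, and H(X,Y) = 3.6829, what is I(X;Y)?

I(X;Y) = H(X) + H(Y) - H(X,Y)
I(X;Y) = 2.6434 + 2.5654 - 3.6829 = 1.5259 bits


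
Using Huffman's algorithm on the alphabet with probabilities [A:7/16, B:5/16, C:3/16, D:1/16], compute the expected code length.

Huffman tree construction:
Combine smallest probabilities repeatedly
Resulting codes:
  A: 0 (length 1)
  B: 11 (length 2)
  C: 101 (length 3)
  D: 100 (length 3)
Average length = Σ p(s) × length(s) = 1.8125 bits


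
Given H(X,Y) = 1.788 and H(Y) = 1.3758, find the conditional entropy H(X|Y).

Chain rule: H(X,Y) = H(X|Y) + H(Y)
H(X|Y) = H(X,Y) - H(Y) = 1.788 - 1.3758 = 0.4122 bits


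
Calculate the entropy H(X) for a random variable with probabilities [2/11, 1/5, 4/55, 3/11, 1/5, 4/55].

H(X) = -Σ p(x) log₂ p(x)
  -2/11 × log₂(2/11) = 0.4472
  -1/5 × log₂(1/5) = 0.4644
  -4/55 × log₂(4/55) = 0.2750
  -3/11 × log₂(3/11) = 0.5112
  -1/5 × log₂(1/5) = 0.4644
  -4/55 × log₂(4/55) = 0.2750
H(X) = 2.4372 bits


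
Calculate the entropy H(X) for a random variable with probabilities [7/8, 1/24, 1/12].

H(X) = -Σ p(x) log₂ p(x)
  -7/8 × log₂(7/8) = 0.1686
  -1/24 × log₂(1/24) = 0.1910
  -1/12 × log₂(1/12) = 0.2987
H(X) = 0.6584 bits


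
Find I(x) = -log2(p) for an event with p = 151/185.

Information content I(x) = -log₂(p(x))
I = -log₂(151/185) = -log₂(0.8162)
I = 0.2930 bits


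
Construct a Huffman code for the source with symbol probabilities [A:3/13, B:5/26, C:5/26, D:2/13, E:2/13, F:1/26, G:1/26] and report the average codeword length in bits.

Huffman tree construction:
Combine smallest probabilities repeatedly
Resulting codes:
  A: 01 (length 2)
  B: 111 (length 3)
  C: 00 (length 2)
  D: 101 (length 3)
  E: 110 (length 3)
  F: 1000 (length 4)
  G: 1001 (length 4)
Average length = Σ p(s) × length(s) = 2.6538 bits


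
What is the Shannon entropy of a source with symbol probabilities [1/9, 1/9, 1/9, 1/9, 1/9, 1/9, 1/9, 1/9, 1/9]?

H(X) = -Σ p(x) log₂ p(x)
  -1/9 × log₂(1/9) = 0.3522
  -1/9 × log₂(1/9) = 0.3522
  -1/9 × log₂(1/9) = 0.3522
  -1/9 × log₂(1/9) = 0.3522
  -1/9 × log₂(1/9) = 0.3522
  -1/9 × log₂(1/9) = 0.3522
  -1/9 × log₂(1/9) = 0.3522
  -1/9 × log₂(1/9) = 0.3522
  -1/9 × log₂(1/9) = 0.3522
H(X) = 3.1699 bits


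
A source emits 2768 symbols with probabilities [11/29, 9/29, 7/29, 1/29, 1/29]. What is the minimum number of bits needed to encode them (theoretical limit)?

Entropy H = 1.8844 bits/symbol
Minimum bits = H × n = 1.8844 × 2768
= 5215.95 bits


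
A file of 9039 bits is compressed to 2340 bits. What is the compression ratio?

Compression ratio = Original / Compressed
= 9039 / 2340 = 3.86:1


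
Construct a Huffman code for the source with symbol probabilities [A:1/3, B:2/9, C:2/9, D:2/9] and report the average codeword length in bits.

Huffman tree construction:
Combine smallest probabilities repeatedly
Resulting codes:
  A: 11 (length 2)
  B: 00 (length 2)
  C: 01 (length 2)
  D: 10 (length 2)
Average length = Σ p(s) × length(s) = 2.0000 bits


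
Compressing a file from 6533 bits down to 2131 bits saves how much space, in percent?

Space savings = (1 - Compressed/Original) × 100%
= (1 - 2131/6533) × 100%
= 67.38%


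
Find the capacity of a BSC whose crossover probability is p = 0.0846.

For BSC with error probability p:
C = 1 - H(p) where H(p) is binary entropy
H(0.0846) = -0.0846 × log₂(0.0846) - 0.9154 × log₂(0.9154)
H(p) = 0.4182
C = 1 - 0.4182 = 0.5818 bits/use


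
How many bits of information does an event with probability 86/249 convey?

Information content I(x) = -log₂(p(x))
I = -log₂(86/249) = -log₂(0.3454)
I = 1.5337 bits


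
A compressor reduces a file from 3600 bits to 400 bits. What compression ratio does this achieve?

Compression ratio = Original / Compressed
= 3600 / 400 = 9.00:1


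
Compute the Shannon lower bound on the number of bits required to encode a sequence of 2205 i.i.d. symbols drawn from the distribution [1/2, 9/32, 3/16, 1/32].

Entropy H = 1.6238 bits/symbol
Minimum bits = H × n = 1.6238 × 2205
= 3580.43 bits


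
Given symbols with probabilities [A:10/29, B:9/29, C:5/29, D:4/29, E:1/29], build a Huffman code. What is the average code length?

Huffman tree construction:
Combine smallest probabilities repeatedly
Resulting codes:
  A: 11 (length 2)
  B: 10 (length 2)
  C: 00 (length 2)
  D: 011 (length 3)
  E: 010 (length 3)
Average length = Σ p(s) × length(s) = 2.1724 bits


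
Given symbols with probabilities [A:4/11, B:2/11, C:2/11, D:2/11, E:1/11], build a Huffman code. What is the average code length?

Huffman tree construction:
Combine smallest probabilities repeatedly
Resulting codes:
  A: 11 (length 2)
  B: 101 (length 3)
  C: 00 (length 2)
  D: 01 (length 2)
  E: 100 (length 3)
Average length = Σ p(s) × length(s) = 2.2727 bits


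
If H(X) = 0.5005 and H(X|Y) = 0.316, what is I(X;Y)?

I(X;Y) = H(X) - H(X|Y)
I(X;Y) = 0.5005 - 0.316 = 0.1845 bits


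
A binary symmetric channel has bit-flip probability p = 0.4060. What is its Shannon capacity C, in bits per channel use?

For BSC with error probability p:
C = 1 - H(p) where H(p) is binary entropy
H(0.4060) = -0.4060 × log₂(0.4060) - 0.5940 × log₂(0.5940)
H(p) = 0.9744
C = 1 - 0.9744 = 0.0256 bits/use
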